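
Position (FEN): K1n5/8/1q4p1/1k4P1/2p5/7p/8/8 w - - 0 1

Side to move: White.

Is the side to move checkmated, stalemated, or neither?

White to move; white king on a8.
In check: no.
King squares — a7: attacked by Qb6; b7: attacked by Qb6; b8: attacked by Qb6.
Legal moves for White: none.
Not in check and no legal moves → stalemate.

stalemate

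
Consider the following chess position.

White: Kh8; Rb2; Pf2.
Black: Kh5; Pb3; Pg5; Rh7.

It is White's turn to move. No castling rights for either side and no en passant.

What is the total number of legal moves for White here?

White to move; king on h8.
In check: yes, from the black rook on h7.
Legal moves: Kg8, Kxh7.
Count: 2.

2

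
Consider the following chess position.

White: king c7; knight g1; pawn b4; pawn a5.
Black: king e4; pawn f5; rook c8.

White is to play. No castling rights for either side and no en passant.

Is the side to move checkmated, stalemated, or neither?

neither

White to move; white king on c7.
In check: yes, from the black rook on c8.
King squares — b6: available; c6: attacked by Rc8; d6: available; b7: available; d7: available; b8: attacked by Rc8; c8: available; d8: attacked by Rc8.
Legal moves for White: Kxc8, Kd7, Kb7, Kd6, Kb6.
White is in check but has 5 legal moves → neither.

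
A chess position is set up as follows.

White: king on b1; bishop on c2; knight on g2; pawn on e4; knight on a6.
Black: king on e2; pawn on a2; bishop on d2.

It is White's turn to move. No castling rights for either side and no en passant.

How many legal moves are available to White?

3

White to move; king on b1.
In check: yes, from the black pawn on a2.
Legal moves: Kb2, Kxa2, Ka1.
Count: 3.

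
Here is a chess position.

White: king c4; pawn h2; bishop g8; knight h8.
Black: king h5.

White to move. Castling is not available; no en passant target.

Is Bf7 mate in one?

no

After Bf7: black king on h5; in check: yes, from the white bishop on f7.
Black has 4 legal replies: Kh6, Kg5, Kh4, Kg4.
In check but a legal move exists → not checkmate.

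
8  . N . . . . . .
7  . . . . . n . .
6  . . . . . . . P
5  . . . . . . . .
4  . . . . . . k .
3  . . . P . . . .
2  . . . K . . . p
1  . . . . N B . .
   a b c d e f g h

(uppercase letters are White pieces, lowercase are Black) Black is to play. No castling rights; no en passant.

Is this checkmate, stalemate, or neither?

neither

Black to move; black king on g4.
In check: no.
Legal moves for Black: Nh8, Nd8, Nxh6, Nd6, Ng5, Ne5, Kh5, Kg5, Kf5, Kh4, Kf4, Kg3, h1=Q, h1=R, h1=B, h1=N.
Black has 16 legal moves and is not in check → neither.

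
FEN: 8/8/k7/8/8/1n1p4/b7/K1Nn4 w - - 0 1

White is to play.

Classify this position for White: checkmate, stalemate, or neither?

neither

White to move; white king on a1.
In check: yes, from the black knight on b3.
King squares — b1: attacked by Ba2; a2: available; b2: attacked by Nd1.
Legal moves for White: Kxa2, Nxb3.
White is in check but has 2 legal moves → neither.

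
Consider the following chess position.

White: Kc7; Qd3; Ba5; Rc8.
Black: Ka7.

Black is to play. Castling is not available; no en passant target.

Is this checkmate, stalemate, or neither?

Black to move; black king on a7.
In check: no.
King squares — a6: attacked by Qd3; b6: attacked by Ba5; b7: attacked by Kc7; a8: attacked by Rc8; b8: attacked by Kc7.
Legal moves for Black: none.
Not in check and no legal moves → stalemate.

stalemate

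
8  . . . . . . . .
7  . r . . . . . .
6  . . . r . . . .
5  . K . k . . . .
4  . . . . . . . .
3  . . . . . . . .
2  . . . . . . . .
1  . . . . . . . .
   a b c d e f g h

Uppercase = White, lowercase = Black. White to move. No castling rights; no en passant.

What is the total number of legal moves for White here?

2

White to move; king on b5.
In check: yes, from the black rook on b7.
Legal moves: Ka5, Ka4.
Count: 2.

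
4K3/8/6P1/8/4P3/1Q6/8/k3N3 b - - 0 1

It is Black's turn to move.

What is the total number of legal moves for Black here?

0

Black to move; king on a1.
In check: no.
Legal moves: none.
Count: 0.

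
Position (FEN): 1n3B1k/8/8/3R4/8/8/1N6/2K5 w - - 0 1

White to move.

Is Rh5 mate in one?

After Rh5: black king on h8; in check: yes, from the white rook on h5.
Black has 1 legal reply: Kg8.
In check but a legal move exists → not checkmate.

no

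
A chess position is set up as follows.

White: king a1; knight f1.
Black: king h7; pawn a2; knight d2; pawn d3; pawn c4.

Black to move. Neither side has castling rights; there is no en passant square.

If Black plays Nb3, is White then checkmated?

no

After Nb3: white king on a1; in check: yes, from the black knight on b3.
White has 2 legal replies: Kb2, Kxa2.
In check but a legal move exists → not checkmate.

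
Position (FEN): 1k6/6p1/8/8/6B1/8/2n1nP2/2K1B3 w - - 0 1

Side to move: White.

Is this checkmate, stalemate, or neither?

neither

White to move; white king on c1.
In check: yes, from the black knight on e2.
King squares — b1: available; d1: available; b2: available; c2: available; d2: available.
Legal moves for White: Kd2, Kxc2, Kb2, Kd1, Kb1, Bxe2.
White is in check but has 6 legal moves → neither.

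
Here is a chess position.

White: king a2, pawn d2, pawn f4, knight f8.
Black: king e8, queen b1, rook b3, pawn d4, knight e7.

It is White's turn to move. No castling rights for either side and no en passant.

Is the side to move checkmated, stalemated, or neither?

checkmate

White to move; white king on a2.
In check: yes, from the black queen on b1.
King squares — a1: attacked by Qb1; b1: attacked by Rb3; b2: attacked by Qb1; a3: attacked by Rb3; b3: attacked by Qb1.
Legal moves for White: none.
In check with no legal moves → checkmate.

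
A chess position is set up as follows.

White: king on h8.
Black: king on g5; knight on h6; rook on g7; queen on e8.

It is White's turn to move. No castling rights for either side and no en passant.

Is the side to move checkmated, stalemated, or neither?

White to move; white king on h8.
In check: yes, from the black queen on e8.
Legal moves for White: Kxg7.
White is in check but has 1 legal move → neither.

neither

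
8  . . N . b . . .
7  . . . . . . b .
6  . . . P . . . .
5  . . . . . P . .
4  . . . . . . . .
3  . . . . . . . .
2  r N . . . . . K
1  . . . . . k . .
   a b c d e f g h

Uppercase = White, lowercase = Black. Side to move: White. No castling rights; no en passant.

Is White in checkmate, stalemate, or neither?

White to move; white king on h2.
In check: no.
Legal moves for White: Ne7, Na7, Nb6, Kh3, Kg3, Kh1, d7, f6.
White has 8 legal moves and is not in check → neither.

neither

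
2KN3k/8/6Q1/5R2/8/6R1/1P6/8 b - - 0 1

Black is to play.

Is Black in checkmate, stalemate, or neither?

stalemate

Black to move; black king on h8.
In check: no.
King squares — g7: attacked by Qg6; h7: attacked by Qg6; g8: attacked by Qg6.
Legal moves for Black: none.
Not in check and no legal moves → stalemate.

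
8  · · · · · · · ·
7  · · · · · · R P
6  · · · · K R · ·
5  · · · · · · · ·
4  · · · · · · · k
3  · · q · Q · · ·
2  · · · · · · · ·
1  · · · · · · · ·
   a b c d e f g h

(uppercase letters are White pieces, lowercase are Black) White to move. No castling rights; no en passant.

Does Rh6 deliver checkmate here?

yes

After Rh6: black king on h4; in check: yes, from the white rook on h6.
King squares — g3: attacked by Qe3; h3: attacked by Qe3; g4: attacked by Rg7; g5: attacked by Qe3; h5: attacked by Rh6.
Black has no legal moves → checkmate.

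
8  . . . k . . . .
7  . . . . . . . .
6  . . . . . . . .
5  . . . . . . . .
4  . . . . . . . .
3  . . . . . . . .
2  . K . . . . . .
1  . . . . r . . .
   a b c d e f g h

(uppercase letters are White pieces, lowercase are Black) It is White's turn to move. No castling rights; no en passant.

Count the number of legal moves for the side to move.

White to move; king on b2.
In check: no.
Legal moves: Kc3, Kb3, Ka3, Kc2, Ka2.
Count: 5.

5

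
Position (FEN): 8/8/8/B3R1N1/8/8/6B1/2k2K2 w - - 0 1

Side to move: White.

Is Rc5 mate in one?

After Rc5: black king on c1; in check: yes, from the white rook on c5.
Black has 3 legal replies: Kb2, Kd1, Kb1.
In check but a legal move exists → not checkmate.

no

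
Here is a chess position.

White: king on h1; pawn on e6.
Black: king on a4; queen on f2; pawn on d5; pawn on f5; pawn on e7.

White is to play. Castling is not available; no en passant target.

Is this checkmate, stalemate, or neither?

stalemate

White to move; white king on h1.
In check: no.
King squares — g1: attacked by Qf2; g2: attacked by Qf2; h2: attacked by Qf2.
Legal moves for White: none.
Not in check and no legal moves → stalemate.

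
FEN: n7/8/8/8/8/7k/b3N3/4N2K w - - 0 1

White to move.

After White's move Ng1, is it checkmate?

no

After Ng1: black king on h3; in check: yes, from the white knight on g1.
Black has 3 legal replies: Kh4, Kg4, Kg3.
In check but a legal move exists → not checkmate.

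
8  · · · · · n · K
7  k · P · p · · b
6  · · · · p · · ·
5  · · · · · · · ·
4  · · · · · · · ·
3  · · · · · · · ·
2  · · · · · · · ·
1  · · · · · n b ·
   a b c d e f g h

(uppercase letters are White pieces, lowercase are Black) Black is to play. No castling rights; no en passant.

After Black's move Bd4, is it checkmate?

yes

After Bd4: white king on h8; in check: yes, from the black bishop on d4.
King squares — g7: attacked by Bd4; h7: attacked by Nf8; g8: attacked by Bh7.
White has no legal moves → checkmate.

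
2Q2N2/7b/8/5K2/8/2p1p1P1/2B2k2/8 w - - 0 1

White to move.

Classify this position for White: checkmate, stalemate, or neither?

neither

White to move; white king on f5.
In check: yes, from the black bishop on h7.
King squares — e4: attacked by Bh7; f4: available; g4: available; e5: available; g5: available; e6: available; f6: available; g6: attacked by Bh7.
Legal moves for White: Kf6, Ke6, Kg5, Ke5, Kg4, Kf4, Nxh7, Ng6.
White is in check but has 8 legal moves → neither.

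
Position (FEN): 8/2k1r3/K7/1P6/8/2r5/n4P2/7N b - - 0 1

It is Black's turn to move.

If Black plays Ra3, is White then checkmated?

After Ra3: white king on a6; in check: yes, from the black rook on a3.
King squares — a5: attacked by Ra3; b5: own pawn; b6: attacked by Kc7; a7: attacked by Ra3; b7: attacked by Kc7.
White has no legal moves → checkmate.

yes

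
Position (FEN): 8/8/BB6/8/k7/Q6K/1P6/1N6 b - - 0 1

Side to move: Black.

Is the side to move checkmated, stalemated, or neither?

Black to move; black king on a4.
In check: yes, from the white queen on a3.
King squares — a3: attacked by Nb1; b3: attacked by Qa3; b4: attacked by Qa3; a5: attacked by Qa3; b5: attacked by Ba6.
Legal moves for Black: none.
In check with no legal moves → checkmate.

checkmate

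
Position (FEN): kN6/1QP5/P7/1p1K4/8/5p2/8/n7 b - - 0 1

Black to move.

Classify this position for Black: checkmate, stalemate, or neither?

Black to move; black king on a8.
In check: yes, from the white queen on b7.
King squares — a7: attacked by Qb7; b7: attacked by Pa6; b8: attacked by Qb7.
Legal moves for Black: none.
In check with no legal moves → checkmate.

checkmate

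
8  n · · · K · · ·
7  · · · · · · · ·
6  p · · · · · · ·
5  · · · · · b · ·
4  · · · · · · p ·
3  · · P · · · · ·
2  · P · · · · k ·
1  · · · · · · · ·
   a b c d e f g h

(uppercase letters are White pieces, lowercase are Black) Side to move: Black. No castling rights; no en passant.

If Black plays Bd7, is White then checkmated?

no

After Bd7: white king on e8; in check: yes, from the black bishop on d7.
White has 5 legal replies: Kf8, Kd8, Kf7, Ke7, Kxd7.
In check but a legal move exists → not checkmate.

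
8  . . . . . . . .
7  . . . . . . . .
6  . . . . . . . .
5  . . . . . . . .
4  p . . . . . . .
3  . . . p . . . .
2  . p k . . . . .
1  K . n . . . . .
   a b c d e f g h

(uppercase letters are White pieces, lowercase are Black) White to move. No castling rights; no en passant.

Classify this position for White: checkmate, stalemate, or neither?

checkmate

White to move; white king on a1.
In check: yes, from the black pawn on b2.
King squares — b1: attacked by Kc2; a2: attacked by Nc1; b2: attacked by Kc2.
Legal moves for White: none.
In check with no legal moves → checkmate.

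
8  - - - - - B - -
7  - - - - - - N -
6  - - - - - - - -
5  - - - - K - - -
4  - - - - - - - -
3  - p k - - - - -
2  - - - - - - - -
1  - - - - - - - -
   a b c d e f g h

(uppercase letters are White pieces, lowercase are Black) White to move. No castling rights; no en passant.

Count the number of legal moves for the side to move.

White to move; king on e5.
In check: no.
Legal moves: Be7, Bd6, Bc5, Bb4+, Ba3, Ne8, Ne6, Nh5, Nf5, Kf6, Ke6, Kd6, Kf5, Kd5, Kf4, Ke4.
Count: 16.

16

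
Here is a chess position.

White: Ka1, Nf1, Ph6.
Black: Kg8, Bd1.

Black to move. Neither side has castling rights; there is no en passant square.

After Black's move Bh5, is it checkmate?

After Bh5: white king on a1; in check: no.
White is not in check, so this cannot be checkmate.

no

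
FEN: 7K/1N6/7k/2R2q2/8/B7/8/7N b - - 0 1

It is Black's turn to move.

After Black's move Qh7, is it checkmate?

yes

After Qh7: white king on h8; in check: yes, from the black queen on h7.
King squares — g7: attacked by Kh6; h7: attacked by Kh6; g8: attacked by Qh7.
White has no legal moves → checkmate.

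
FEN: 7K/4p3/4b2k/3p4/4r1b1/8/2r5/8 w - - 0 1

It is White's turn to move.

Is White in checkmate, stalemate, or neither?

stalemate

White to move; white king on h8.
In check: no.
King squares — g7: attacked by Kh6; h7: attacked by Kh6; g8: attacked by Be6.
Legal moves for White: none.
Not in check and no legal moves → stalemate.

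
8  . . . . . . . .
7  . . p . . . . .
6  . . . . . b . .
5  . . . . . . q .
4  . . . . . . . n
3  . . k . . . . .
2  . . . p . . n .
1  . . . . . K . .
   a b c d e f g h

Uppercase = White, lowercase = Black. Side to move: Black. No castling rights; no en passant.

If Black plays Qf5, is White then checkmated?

After Qf5: white king on f1; in check: yes, from the black queen on f5.
White has 2 legal replies: Ke2, Kg1.
In check but a legal move exists → not checkmate.

no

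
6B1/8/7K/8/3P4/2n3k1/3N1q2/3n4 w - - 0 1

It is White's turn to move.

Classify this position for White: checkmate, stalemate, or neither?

White to move; white king on h6.
In check: no.
Legal moves for White include: Bh7, Bf7, Be6, Bd5, Bc4, Bb3, Ba2, Kh7, Kg7, Kg6, Kh5, Kg5, Ne4+, Nc4, Nf3, Nb3, Nf1+, Nb1, ... (list truncated; more exist).
White has legal moves and is not in check → neither.

neither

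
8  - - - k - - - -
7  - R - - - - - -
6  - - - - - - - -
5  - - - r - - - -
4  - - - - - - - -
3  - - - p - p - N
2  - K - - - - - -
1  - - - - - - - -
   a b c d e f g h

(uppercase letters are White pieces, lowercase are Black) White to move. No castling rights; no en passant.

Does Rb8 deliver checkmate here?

After Rb8: black king on d8; in check: yes, from the white rook on b8.
Black has 3 legal replies: Ke7, Kd7, Kc7.
In check but a legal move exists → not checkmate.

no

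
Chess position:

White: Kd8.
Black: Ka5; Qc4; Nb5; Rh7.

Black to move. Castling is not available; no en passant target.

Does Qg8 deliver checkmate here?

yes

After Qg8: white king on d8; in check: yes, from the black queen on g8.
King squares — c7: attacked by Nb5; d7: attacked by Rh7; e7: attacked by Rh7; c8: attacked by Qg8; e8: attacked by Qg8.
White has no legal moves → checkmate.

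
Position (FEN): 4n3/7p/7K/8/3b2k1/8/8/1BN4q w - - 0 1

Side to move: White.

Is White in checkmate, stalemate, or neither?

checkmate

White to move; white king on h6.
In check: yes, from the black queen on h1.
King squares — g5: attacked by Kg4; h5: attacked by Qh1; g6: attacked by Ph7; g7: attacked by Bd4; h7: attacked by Qh1.
Legal moves for White: none.
In check with no legal moves → checkmate.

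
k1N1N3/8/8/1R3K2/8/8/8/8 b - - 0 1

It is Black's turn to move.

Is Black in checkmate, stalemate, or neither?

stalemate

Black to move; black king on a8.
In check: no.
King squares — a7: attacked by Nc8; b7: attacked by Rb5; b8: attacked by Rb5.
Legal moves for Black: none.
Not in check and no legal moves → stalemate.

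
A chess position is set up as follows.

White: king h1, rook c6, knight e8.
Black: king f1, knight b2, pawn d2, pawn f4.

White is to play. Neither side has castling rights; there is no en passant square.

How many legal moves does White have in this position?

White to move; king on h1.
In check: no.
Legal moves: Ng7, Nc7, Nf6, Nd6, Rc8, Rc7, Rh6, Rg6, Rf6, Re6, Rd6, Rb6, Ra6, Rc5, Rc4, Rc3, Rc2, Rc1+, Kh2.
Count: 19.

19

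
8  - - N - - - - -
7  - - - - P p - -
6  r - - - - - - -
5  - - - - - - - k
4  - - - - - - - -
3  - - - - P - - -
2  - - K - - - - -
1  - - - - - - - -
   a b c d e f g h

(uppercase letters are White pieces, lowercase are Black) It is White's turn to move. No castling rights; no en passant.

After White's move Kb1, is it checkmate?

After Kb1: black king on h5; in check: no.
Black is not in check, so this cannot be checkmate.

no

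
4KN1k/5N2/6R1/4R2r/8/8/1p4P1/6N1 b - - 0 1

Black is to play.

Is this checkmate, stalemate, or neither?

Black to move; black king on h8.
In check: yes, from the white knight on f7.
King squares — g7: attacked by Rg6; h7: attacked by Nf8; g8: attacked by Rg6.
Legal moves for Black: none.
In check with no legal moves → checkmate.

checkmate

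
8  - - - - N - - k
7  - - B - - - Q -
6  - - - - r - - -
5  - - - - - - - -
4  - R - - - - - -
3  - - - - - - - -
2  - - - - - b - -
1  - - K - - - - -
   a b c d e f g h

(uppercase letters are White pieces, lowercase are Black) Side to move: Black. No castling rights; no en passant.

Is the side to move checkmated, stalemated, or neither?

Black to move; black king on h8.
In check: yes, from the white queen on g7.
King squares — g7: attacked by Ne8; h7: attacked by Qg7; g8: attacked by Qg7.
Legal moves for Black: none.
In check with no legal moves → checkmate.

checkmate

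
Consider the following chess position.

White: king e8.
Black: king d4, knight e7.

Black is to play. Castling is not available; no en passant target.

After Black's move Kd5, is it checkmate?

no

After Kd5: white king on e8; in check: no.
White is not in check, so this cannot be checkmate.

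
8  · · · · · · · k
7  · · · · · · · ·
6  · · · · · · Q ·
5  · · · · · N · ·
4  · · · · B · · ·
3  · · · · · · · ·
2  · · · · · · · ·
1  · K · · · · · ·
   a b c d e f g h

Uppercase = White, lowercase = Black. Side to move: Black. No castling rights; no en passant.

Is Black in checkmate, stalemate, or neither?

Black to move; black king on h8.
In check: no.
King squares — g7: attacked by Nf5; h7: attacked by Qg6; g8: attacked by Qg6.
Legal moves for Black: none.
Not in check and no legal moves → stalemate.

stalemate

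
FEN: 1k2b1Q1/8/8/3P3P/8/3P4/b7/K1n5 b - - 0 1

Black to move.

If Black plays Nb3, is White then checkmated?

After Nb3: white king on a1; in check: yes, from the black knight on b3.
White has 2 legal replies: Kb2, Kxa2.
In check but a legal move exists → not checkmate.

no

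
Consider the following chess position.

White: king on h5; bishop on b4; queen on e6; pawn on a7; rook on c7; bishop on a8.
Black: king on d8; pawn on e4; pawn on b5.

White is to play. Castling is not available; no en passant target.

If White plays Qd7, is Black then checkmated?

yes

After Qd7: black king on d8; in check: yes, from the white queen on d7.
King squares — c7: attacked by Qd7; d7: attacked by Rc7; e7: attacked by Bb4; c8: attacked by Rc7; e8: attacked by Qd7.
Black has no legal moves → checkmate.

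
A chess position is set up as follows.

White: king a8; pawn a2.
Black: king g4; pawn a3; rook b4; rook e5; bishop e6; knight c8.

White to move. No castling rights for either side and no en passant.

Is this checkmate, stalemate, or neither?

White to move; white king on a8.
In check: no.
King squares — a7: attacked by Nc8; b7: attacked by Rb4; b8: attacked by Rb4.
Legal moves for White: none.
Not in check and no legal moves → stalemate.

stalemate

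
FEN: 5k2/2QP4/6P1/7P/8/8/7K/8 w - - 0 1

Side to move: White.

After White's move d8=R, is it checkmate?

After d8=R: black king on f8; in check: yes, from the white rook on d8.
King squares — e7: attacked by Qc7; f7: attacked by Pg6; g7: attacked by Qc7; e8: attacked by Rd8; g8: attacked by Rd8.
Black has no legal moves → checkmate.

yes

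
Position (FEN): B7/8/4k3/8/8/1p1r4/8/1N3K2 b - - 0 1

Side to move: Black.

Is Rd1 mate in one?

no

After Rd1: white king on f1; in check: yes, from the black rook on d1.
White has 3 legal replies: Kg2, Kf2, Ke2.
In check but a legal move exists → not checkmate.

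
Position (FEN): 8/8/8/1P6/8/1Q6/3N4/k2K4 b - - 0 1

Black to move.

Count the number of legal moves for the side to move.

0

Black to move; king on a1.
In check: no.
Legal moves: none.
Count: 0.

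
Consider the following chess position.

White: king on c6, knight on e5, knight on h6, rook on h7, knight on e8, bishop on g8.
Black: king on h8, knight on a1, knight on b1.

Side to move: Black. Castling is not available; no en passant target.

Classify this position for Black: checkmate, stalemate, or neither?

checkmate

Black to move; black king on h8.
In check: yes, from the white rook on h7.
King squares — g7: attacked by Rh7; h7: attacked by Bg8; g8: attacked by Nh6.
Legal moves for Black: none.
In check with no legal moves → checkmate.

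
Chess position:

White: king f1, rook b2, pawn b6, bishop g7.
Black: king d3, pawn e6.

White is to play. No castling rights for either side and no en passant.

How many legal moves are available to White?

23

White to move; king on f1.
In check: no.
Legal moves: Bh8, Bf8, Bh6, Bf6, Be5, Bd4, Bc3, Rb5, Rb4, Rb3+, Rh2, Rg2, Rf2, Re2, Rd2+, Rc2, Ra2, Rb1, Kg2, Kf2, Kg1, Ke1, b7.
Count: 23.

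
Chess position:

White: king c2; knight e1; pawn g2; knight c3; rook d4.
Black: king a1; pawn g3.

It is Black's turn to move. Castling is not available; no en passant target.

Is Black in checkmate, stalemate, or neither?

Black to move; black king on a1.
In check: no.
King squares — b1: attacked by Kc2; a2: attacked by Nc3; b2: attacked by Kc2.
Legal moves for Black: none.
Not in check and no legal moves → stalemate.

stalemate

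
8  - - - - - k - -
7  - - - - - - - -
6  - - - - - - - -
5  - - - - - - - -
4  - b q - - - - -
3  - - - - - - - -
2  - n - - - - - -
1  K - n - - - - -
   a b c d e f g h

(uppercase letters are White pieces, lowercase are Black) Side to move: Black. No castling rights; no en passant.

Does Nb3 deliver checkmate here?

no

After Nb3: white king on a1; in check: yes, from the black knight on b3.
White has 3 legal replies: Kxb2, Ka2, Kb1.
In check but a legal move exists → not checkmate.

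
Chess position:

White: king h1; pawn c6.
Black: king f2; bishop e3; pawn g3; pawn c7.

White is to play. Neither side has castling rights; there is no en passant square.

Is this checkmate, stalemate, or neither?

stalemate

White to move; white king on h1.
In check: no.
King squares — g1: attacked by Kf2; g2: attacked by Kf2; h2: attacked by Pg3.
Legal moves for White: none.
Not in check and no legal moves → stalemate.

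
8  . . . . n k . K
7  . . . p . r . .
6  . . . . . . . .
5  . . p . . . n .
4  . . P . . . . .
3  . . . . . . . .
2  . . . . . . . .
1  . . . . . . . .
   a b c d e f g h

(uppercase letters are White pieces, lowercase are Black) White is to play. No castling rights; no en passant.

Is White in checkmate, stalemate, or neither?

stalemate

White to move; white king on h8.
In check: no.
King squares — g7: attacked by Rf7; h7: attacked by Ng5; g8: attacked by Kf8.
Legal moves for White: none.
Not in check and no legal moves → stalemate.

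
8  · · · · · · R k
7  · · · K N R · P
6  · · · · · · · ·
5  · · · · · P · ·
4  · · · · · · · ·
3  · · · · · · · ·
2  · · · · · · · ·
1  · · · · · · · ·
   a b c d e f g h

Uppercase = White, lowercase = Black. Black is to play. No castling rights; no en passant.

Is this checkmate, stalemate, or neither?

Black to move; black king on h8.
In check: yes, from the white rook on g8.
King squares — g7: attacked by Rf7; h7: attacked by Rf7; g8: attacked by Ne7.
Legal moves for Black: none.
In check with no legal moves → checkmate.

checkmate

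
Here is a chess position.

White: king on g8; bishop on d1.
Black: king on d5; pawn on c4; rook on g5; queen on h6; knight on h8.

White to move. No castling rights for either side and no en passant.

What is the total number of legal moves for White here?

0

White to move; king on g8.
In check: yes, from the black rook on g5.
Legal moves: none.
Count: 0.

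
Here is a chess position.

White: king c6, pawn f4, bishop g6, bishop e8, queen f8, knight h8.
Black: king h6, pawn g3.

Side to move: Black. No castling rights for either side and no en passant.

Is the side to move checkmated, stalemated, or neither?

Black to move; black king on h6.
In check: yes, from the white queen on f8.
King squares — g5: attacked by Pf4; h5: attacked by Bg6; g6: attacked by Be8; g7: attacked by Qf8; h7: attacked by Bg6.
Legal moves for Black: none.
In check with no legal moves → checkmate.

checkmate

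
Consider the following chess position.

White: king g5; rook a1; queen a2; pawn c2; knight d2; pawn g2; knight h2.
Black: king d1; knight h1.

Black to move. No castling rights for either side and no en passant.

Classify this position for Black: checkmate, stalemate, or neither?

Black to move; black king on d1.
In check: yes, from the white rook on a1.
Legal moves for Black: Ke2, Kxd2.
Black is in check but has 2 legal moves → neither.

neither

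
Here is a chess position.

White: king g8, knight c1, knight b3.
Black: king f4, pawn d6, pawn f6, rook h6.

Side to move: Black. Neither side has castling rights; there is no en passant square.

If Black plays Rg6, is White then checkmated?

After Rg6: white king on g8; in check: yes, from the black rook on g6.
White has 4 legal replies: Kh8, Kf8, Kh7, Kf7.
In check but a legal move exists → not checkmate.

no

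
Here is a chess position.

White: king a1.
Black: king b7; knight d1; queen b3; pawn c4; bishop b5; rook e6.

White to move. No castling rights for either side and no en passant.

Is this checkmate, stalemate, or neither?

White to move; white king on a1.
In check: no.
King squares — b1: attacked by Qb3; a2: attacked by Qb3; b2: attacked by Nd1.
Legal moves for White: none.
Not in check and no legal moves → stalemate.

stalemate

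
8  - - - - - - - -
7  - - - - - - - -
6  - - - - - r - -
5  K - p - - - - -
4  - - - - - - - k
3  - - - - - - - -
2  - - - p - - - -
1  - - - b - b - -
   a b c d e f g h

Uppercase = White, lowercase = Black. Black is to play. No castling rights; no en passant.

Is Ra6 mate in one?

yes

After Ra6: white king on a5; in check: yes, from the black rook on a6.
King squares — a4: attacked by Bd1; b4: attacked by Pc5; b5: attacked by Bf1; a6: attacked by Bf1; b6: attacked by Ra6.
White has no legal moves → checkmate.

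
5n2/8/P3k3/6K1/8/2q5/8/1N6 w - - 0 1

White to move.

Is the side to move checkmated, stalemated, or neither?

neither

White to move; white king on g5.
In check: no.
Legal moves for White: Kh6, Kh5, Kh4, Kg4, Kf4, Nxc3, Na3, Nd2, a7.
White has 9 legal moves and is not in check → neither.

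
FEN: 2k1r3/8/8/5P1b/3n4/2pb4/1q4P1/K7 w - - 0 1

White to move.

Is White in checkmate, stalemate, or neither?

White to move; white king on a1.
In check: yes, from the black queen on b2.
King squares — b1: attacked by Qb2; a2: attacked by Qb2; b2: attacked by Pc3.
Legal moves for White: none.
In check with no legal moves → checkmate.

checkmate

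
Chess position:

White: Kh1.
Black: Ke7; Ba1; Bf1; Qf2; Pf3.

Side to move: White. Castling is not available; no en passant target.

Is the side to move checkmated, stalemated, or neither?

White to move; white king on h1.
In check: no.
King squares — g1: attacked by Qf2; g2: attacked by Bf1; h2: attacked by Qf2.
Legal moves for White: none.
Not in check and no legal moves → stalemate.

stalemate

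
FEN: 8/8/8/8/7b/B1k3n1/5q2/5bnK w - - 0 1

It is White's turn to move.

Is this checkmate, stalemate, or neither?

White to move; white king on h1.
In check: yes, from the black knight on g3.
King squares — g1: attacked by Qf2; g2: attacked by Bf1; h2: attacked by Qf2.
Legal moves for White: none.
In check with no legal moves → checkmate.

checkmate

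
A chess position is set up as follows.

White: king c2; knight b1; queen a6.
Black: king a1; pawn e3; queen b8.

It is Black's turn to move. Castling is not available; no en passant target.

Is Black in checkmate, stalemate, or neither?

checkmate

Black to move; black king on a1.
In check: yes, from the white queen on a6.
King squares — b1: attacked by Kc2; a2: attacked by Qa6; b2: attacked by Kc2.
Legal moves for Black: none.
In check with no legal moves → checkmate.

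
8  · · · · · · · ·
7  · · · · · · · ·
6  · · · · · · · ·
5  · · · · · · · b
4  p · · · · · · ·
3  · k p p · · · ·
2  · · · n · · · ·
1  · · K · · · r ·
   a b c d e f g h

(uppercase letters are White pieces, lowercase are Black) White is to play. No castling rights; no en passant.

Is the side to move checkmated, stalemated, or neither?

checkmate

White to move; white king on c1.
In check: yes, from the black rook on g1.
King squares — b1: attacked by Rg1; d1: attacked by Rg1; b2: attacked by Kb3; c2: attacked by Kb3; d2: attacked by Pc3.
Legal moves for White: none.
In check with no legal moves → checkmate.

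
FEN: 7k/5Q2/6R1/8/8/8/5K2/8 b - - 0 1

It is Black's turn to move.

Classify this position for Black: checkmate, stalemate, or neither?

stalemate

Black to move; black king on h8.
In check: no.
King squares — g7: attacked by Rg6; h7: attacked by Qf7; g8: attacked by Rg6.
Legal moves for Black: none.
Not in check and no legal moves → stalemate.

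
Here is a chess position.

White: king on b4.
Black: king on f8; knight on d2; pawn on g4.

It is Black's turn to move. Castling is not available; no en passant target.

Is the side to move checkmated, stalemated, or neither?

Black to move; black king on f8.
In check: no.
Legal moves for Black: Kg8, Ke8, Kg7, Kf7, Ke7, Ne4, Nc4, Nf3, Nb3, Nf1, Nb1, g3.
Black has 12 legal moves and is not in check → neither.

neither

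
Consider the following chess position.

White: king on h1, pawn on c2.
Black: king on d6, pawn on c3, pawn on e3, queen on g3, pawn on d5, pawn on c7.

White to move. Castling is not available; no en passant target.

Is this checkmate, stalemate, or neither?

stalemate

White to move; white king on h1.
In check: no.
King squares — g1: attacked by Qg3; g2: attacked by Qg3; h2: attacked by Qg3.
Legal moves for White: none.
Not in check and no legal moves → stalemate.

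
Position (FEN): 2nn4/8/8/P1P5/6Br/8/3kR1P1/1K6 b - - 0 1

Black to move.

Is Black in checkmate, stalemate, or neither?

Black to move; black king on d2.
In check: yes, from the white rook on e2.
Legal moves for Black: Kd3, Kc3, Kd1.
Black is in check but has 3 legal moves → neither.

neither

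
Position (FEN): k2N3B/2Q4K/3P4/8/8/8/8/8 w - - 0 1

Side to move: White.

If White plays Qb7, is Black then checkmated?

After Qb7: black king on a8; in check: yes, from the white queen on b7.
King squares — a7: attacked by Qb7; b7: attacked by Nd8; b8: attacked by Qb7.
Black has no legal moves → checkmate.

yes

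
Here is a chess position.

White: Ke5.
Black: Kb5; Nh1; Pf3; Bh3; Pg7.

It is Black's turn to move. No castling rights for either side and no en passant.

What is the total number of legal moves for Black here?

20

Black to move; king on b5.
In check: no.
Legal moves: Kc6, Kb6, Ka6, Kc5, Ka5, Kc4, Kb4, Ka4, Bc8, Bd7, Be6, Bf5, Bg4, Bg2, Bf1, Ng3, Nf2, g6, f2, g5.
Count: 20.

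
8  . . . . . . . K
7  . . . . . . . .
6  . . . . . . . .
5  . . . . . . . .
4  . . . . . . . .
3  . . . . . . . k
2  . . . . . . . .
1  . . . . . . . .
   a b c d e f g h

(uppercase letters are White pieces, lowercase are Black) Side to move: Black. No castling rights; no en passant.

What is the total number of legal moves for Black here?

Black to move; king on h3.
In check: no.
Legal moves: Kh4, Kg4, Kg3, Kh2, Kg2.
Count: 5.

5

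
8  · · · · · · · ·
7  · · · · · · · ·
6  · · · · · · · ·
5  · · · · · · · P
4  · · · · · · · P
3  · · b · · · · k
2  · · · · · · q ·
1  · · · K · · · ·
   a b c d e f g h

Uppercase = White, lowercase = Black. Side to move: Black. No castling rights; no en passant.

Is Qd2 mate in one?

yes

After Qd2: white king on d1; in check: yes, from the black queen on d2.
King squares — c1: attacked by Qd2; e1: attacked by Qd2; c2: attacked by Qd2; d2: attacked by Bc3; e2: attacked by Qd2.
White has no legal moves → checkmate.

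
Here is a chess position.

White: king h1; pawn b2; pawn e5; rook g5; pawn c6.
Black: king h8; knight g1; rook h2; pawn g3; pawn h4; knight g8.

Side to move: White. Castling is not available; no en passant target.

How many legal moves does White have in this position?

White to move; king on h1.
In check: yes, from the black rook on h2.
Legal moves: Kxg1.
Count: 1.

1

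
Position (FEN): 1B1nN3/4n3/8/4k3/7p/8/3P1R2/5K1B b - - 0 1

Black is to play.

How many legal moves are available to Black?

2

Black to move; king on e5.
In check: yes, from the white bishop on b8.
Legal moves: Ke6, Kd4.
Count: 2.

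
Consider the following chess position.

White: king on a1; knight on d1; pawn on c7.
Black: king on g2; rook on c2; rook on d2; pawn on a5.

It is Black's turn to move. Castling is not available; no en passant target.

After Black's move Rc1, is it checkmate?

After Rc1: white king on a1; in check: yes, from the black rook on c1.
King squares — b1: attacked by Rc1; a2: attacked by Rd2; b2: attacked by Rd2.
White has no legal moves → checkmate.

yes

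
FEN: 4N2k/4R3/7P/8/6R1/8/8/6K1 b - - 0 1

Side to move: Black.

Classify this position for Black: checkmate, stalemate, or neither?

stalemate

Black to move; black king on h8.
In check: no.
King squares — g7: attacked by Rg4; h7: attacked by Re7; g8: attacked by Rg4.
Legal moves for Black: none.
Not in check and no legal moves → stalemate.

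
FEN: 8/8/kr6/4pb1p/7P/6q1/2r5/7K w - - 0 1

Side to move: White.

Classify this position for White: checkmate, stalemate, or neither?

White to move; white king on h1.
In check: no.
King squares — g1: attacked by Qg3; g2: attacked by Rc2; h2: attacked by Rc2.
Legal moves for White: none.
Not in check and no legal moves → stalemate.

stalemate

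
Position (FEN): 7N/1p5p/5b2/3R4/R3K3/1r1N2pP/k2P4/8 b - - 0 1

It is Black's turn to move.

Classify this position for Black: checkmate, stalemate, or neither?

Black to move; black king on a2.
In check: yes, from the white rook on a4.
King squares — a1: attacked by Ra4; b1: available; b2: attacked by Nd3; a3: attacked by Ra4; b3: own rook.
Legal moves for Black: Kb1, Ra3.
Black is in check but has 2 legal moves → neither.

neither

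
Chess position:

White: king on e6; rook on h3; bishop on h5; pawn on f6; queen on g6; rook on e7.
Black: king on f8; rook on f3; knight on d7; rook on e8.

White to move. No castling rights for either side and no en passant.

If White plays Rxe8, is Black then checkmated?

After Rxe8: black king on f8; in check: yes, from the white rook on e8.
King squares — e7: attacked by Ke6; f7: attacked by Ke6; g7: attacked by Pf6; e8: attacked by Qg6; g8: attacked by Qg6.
Black has no legal moves → checkmate.

yes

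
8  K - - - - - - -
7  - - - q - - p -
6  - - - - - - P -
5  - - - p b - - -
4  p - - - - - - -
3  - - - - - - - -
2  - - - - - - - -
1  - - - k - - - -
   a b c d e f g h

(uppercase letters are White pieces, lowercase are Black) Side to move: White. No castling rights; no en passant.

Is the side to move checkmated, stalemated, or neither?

stalemate

White to move; white king on a8.
In check: no.
King squares — a7: attacked by Qd7; b7: attacked by Qd7; b8: attacked by Be5.
Legal moves for White: none.
Not in check and no legal moves → stalemate.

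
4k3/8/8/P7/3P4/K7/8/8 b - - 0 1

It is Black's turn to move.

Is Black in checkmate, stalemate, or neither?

Black to move; black king on e8.
In check: no.
Legal moves for Black: Kf8, Kd8, Kf7, Ke7, Kd7.
Black has 5 legal moves and is not in check → neither.

neither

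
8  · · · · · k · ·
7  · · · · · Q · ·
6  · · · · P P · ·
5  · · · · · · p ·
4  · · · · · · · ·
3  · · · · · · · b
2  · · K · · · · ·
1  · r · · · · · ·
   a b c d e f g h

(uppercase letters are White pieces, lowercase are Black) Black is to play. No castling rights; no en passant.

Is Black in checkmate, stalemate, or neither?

checkmate

Black to move; black king on f8.
In check: yes, from the white queen on f7.
King squares — e7: attacked by Pf6; f7: attacked by Pe6; g7: attacked by Pf6; e8: attacked by Qf7; g8: attacked by Qf7.
Legal moves for Black: none.
In check with no legal moves → checkmate.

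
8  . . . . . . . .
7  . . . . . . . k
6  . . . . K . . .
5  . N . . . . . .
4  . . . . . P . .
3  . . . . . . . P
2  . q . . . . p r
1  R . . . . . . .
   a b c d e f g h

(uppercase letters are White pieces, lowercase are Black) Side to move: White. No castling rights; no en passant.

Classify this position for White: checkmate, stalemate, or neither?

White to move; white king on e6.
In check: no.
Legal moves for White include: Kf7, Ke7, Kd7, Kd6, Kf5, Kd5, Nc7, Na7, Nd6, Nd4, Nc3, Na3, Ra8, Ra7+, Ra6, Ra5, Ra4, Ra3, ... (list truncated; more exist).
White has legal moves and is not in check → neither.

neither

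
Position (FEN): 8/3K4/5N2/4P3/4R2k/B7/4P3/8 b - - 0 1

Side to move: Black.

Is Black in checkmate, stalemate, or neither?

neither

Black to move; black king on h4.
In check: yes, from the white rook on e4.
Legal moves for Black: Kg5, Kh3, Kg3.
Black is in check but has 3 legal moves → neither.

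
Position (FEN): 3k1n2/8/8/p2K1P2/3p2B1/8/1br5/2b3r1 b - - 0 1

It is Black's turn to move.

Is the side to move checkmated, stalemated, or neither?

Black to move; black king on d8.
In check: no.
Legal moves for Black include: Nh7, Nd7, Ng6, Ne6, Ke8, Kc8, Ke7, Kd7, Kc7, Rc8, Rc7, Rc6, Rc5+, Rc4, Rc3, Rh2, Rcg2, Rf2, ... (list truncated; more exist).
Black has legal moves and is not in check → neither.

neither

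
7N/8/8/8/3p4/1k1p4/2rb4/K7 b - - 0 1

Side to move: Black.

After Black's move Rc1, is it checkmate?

After Rc1: white king on a1; in check: yes, from the black rook on c1.
King squares — b1: attacked by Rc1; a2: attacked by Kb3; b2: attacked by Kb3.
White has no legal moves → checkmate.

yes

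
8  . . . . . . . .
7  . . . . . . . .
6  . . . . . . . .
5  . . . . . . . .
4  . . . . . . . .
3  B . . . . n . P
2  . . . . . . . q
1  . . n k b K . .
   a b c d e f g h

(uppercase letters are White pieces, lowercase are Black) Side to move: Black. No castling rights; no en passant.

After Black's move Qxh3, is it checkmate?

After Qxh3: white king on f1; in check: yes, from the black queen on h3.
King squares — e1: attacked by Kd1; g1: attacked by Nf3; e2: attacked by Nc1; f2: attacked by Be1; g2: attacked by Qh3.
White has no legal moves → checkmate.

yes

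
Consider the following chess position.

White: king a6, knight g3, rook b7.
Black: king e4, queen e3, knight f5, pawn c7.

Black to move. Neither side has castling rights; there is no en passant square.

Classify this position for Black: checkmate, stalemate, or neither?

neither

Black to move; black king on e4.
In check: yes, from the white knight on g3.
King squares — d3: available; e3: own queen; f3: available; d4: available; f4: available; d5: available; e5: available; f5: own knight.
Legal moves for Black: Ke5, Kd5, Kf4, Kd4, Kf3, Kd3, Nxg3, Qxg3.
Black is in check but has 8 legal moves → neither.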